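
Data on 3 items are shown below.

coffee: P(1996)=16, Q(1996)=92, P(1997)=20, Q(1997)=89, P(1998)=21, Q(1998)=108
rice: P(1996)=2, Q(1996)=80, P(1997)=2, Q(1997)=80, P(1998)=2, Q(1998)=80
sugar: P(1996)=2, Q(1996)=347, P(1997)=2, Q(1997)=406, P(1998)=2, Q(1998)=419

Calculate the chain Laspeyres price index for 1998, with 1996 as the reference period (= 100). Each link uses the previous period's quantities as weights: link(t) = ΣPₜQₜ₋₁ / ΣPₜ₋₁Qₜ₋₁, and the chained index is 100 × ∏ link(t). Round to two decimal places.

Link 1996→1997:
ΣP(1997)Q(1996) = 20×92 + 2×80 + 2×347 = 1840 + 160 + 694 = 2694
ΣP(1996)Q(1996) = 16×92 + 2×80 + 2×347 = 1472 + 160 + 694 = 2326
link = 2694/2326 = 1.158212
Link 1997→1998:
ΣP(1998)Q(1997) = 21×89 + 2×80 + 2×406 = 1869 + 160 + 812 = 2841
ΣP(1997)Q(1997) = 20×89 + 2×80 + 2×406 = 1780 + 160 + 812 = 2752
link = 2841/2752 = 1.032340
Chained index = 100 × 1.158212 × 1.032340 = 119.5668

119.57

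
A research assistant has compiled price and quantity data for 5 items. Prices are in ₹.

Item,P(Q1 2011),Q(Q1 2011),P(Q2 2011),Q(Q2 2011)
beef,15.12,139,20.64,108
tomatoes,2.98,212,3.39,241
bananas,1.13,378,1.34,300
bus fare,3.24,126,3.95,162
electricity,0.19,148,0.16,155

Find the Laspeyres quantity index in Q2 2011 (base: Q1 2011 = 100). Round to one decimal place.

90.2

Laspeyres quantity index uses base-period prices as weights.
ΣP(Q1 2011)·Q(Q2 2011) = 15.12×108 + 2.98×241 + 1.13×300 + 3.24×162 + 0.19×155 = 1632.96 + 718.18 + 339 + 524.88 + 29.45 = 3244.47
ΣP(Q1 2011)·Q(Q1 2011) = 15.12×139 + 2.98×212 + 1.13×378 + 3.24×126 + 0.19×148 = 2101.68 + 631.76 + 427.14 + 408.24 + 28.12 = 3596.94
Index = 3244.47 / 3596.94 × 100 = 90.2008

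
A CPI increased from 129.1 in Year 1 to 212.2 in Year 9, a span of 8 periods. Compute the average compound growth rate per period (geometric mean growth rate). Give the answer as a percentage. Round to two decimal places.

Growth factor = (212.2/129.1)^(1/8) = (1.643687)^(1/8) = 1.064088
Growth rate = 1.064088 − 1 = 0.064088 = 6.4088%

6.41%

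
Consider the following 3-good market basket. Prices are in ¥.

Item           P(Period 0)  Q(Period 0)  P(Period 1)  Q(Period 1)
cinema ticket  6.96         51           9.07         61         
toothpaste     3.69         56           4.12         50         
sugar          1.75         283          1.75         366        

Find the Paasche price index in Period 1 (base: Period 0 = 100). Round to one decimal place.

112.0

Paasche price index uses current-period quantities as weights.
ΣP(Period 1)·Q(Period 1) = 9.07×61 + 4.12×50 + 1.75×366 = 553.27 + 206 + 640.5 = 1399.77
ΣP(Period 0)·Q(Period 1) = 6.96×61 + 3.69×50 + 1.75×366 = 424.56 + 184.5 + 640.5 = 1249.56
Index = 1399.77 / 1249.56 × 100 = 112.0210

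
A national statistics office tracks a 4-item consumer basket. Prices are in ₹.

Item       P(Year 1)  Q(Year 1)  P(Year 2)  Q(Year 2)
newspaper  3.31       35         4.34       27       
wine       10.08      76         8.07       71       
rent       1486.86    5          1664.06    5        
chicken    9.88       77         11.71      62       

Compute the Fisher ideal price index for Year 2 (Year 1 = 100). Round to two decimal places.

Laspeyres component (base-period weights):
ΣP(Year 2)Q(Year 1) = 4.34×35 + 8.07×76 + 1664.06×5 + 11.71×77 = 151.9 + 613.32 + 8320.3 + 901.67 = 9987.19
ΣP(Year 1)Q(Year 1) = 3.31×35 + 10.08×76 + 1486.86×5 + 9.88×77 = 115.85 + 766.08 + 7434.3 + 760.76 = 9076.99
L = 9987.19 / 9076.99 × 100 = 110.0276
Paasche component (current-period weights):
ΣP(Year 2)Q(Year 2) = 4.34×27 + 8.07×71 + 1664.06×5 + 11.71×62 = 117.18 + 572.97 + 8320.3 + 726.02 = 9736.47
ΣP(Year 1)Q(Year 2) = 3.31×27 + 10.08×71 + 1486.86×5 + 9.88×62 = 89.37 + 715.68 + 7434.3 + 612.56 = 8851.91
P = 9736.47 / 8851.91 × 100 = 109.9929
Fisher = √(L × P) = √(110.0276 × 109.9929) = 110.0102

110.01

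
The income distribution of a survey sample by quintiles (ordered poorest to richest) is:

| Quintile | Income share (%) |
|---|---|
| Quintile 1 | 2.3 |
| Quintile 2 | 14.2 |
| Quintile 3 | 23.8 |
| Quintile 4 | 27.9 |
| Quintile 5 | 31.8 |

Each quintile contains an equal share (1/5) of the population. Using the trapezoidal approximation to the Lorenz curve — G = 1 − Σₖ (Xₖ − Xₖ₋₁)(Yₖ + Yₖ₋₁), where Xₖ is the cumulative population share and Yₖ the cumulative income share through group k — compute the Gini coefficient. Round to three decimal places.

0.291

Cumulative income shares Yₖ: 0.0230, 0.1650, 0.4030, 0.6820, 1.0000
Σ (Xₖ−Xₖ₋₁)(Yₖ+Yₖ₋₁) = (1/5)(0.0230+0.0000) + (1/5)(0.1650+0.0230) + (1/5)(0.4030+0.1650) + (1/5)(0.6820+0.4030) + (1/5)(1.0000+0.6820)
  = 0.0046 + 0.0376 + 0.1136 + 0.2170 + 0.3364 = 0.7092
G = 1 − 0.7092 = 0.2908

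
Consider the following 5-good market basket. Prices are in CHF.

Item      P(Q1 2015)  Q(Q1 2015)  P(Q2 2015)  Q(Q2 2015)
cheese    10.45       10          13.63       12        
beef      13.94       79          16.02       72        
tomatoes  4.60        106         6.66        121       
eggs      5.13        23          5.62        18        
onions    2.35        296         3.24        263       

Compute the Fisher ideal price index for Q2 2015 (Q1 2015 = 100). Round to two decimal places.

Laspeyres component (base-period weights):
ΣP(Q2 2015)Q(Q1 2015) = 13.63×10 + 16.02×79 + 6.66×106 + 5.62×23 + 3.24×296 = 136.3 + 1265.58 + 705.96 + 129.26 + 959.04 = 3196.14
ΣP(Q1 2015)Q(Q1 2015) = 10.45×10 + 13.94×79 + 4.60×106 + 5.13×23 + 2.35×296 = 104.5 + 1101.26 + 487.6 + 117.99 + 695.6 = 2506.95
L = 3196.14 / 2506.95 × 100 = 127.4912
Paasche component (current-period weights):
ΣP(Q2 2015)Q(Q2 2015) = 13.63×12 + 16.02×72 + 6.66×121 + 5.62×18 + 3.24×263 = 163.56 + 1153.44 + 805.86 + 101.16 + 852.12 = 3076.14
ΣP(Q1 2015)Q(Q2 2015) = 10.45×12 + 13.94×72 + 4.60×121 + 5.13×18 + 2.35×263 = 125.4 + 1003.68 + 556.6 + 92.34 + 618.05 = 2396.07
P = 3076.14 / 2396.07 × 100 = 128.3827
Fisher = √(L × P) = √(127.4912 × 128.3827) = 127.9362

127.94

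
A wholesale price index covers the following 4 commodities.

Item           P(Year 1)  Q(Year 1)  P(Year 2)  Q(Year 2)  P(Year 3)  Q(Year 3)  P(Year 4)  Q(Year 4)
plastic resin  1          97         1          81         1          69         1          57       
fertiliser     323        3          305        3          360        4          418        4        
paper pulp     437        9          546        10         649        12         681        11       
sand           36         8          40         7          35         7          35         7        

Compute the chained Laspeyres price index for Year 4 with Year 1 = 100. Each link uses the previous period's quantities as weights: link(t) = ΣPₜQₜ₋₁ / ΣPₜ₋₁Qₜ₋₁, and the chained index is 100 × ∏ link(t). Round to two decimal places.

147.42

Link Year 1→Year 2:
ΣP(Year 2)Q(Year 1) = 1×97 + 305×3 + 546×9 + 40×8 = 97 + 915 + 4914 + 320 = 6246
ΣP(Year 1)Q(Year 1) = 1×97 + 323×3 + 437×9 + 36×8 = 97 + 969 + 3933 + 288 = 5287
link = 6246/5287 = 1.181388
Link Year 2→Year 3:
ΣP(Year 3)Q(Year 2) = 1×81 + 360×3 + 649×10 + 35×7 = 81 + 1080 + 6490 + 245 = 7896
ΣP(Year 2)Q(Year 2) = 1×81 + 305×3 + 546×10 + 40×7 = 81 + 915 + 5460 + 280 = 6736
link = 7896/6736 = 1.172209
Link Year 3→Year 4:
ΣP(Year 4)Q(Year 3) = 1×69 + 418×4 + 681×12 + 35×7 = 69 + 1672 + 8172 + 245 = 10158
ΣP(Year 3)Q(Year 3) = 1×69 + 360×4 + 649×12 + 35×7 = 69 + 1440 + 7788 + 245 = 9542
link = 10158/9542 = 1.064557
Chained index = 100 × 1.181388 × 1.172209 × 1.064557 = 147.4234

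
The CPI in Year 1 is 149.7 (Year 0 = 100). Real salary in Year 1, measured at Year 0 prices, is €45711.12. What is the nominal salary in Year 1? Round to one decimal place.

Nominal = Real × (Index/100) = 45711.12 × (149.7/100)
        = 45711.12 × 1.497 = 68429.5466

68429.5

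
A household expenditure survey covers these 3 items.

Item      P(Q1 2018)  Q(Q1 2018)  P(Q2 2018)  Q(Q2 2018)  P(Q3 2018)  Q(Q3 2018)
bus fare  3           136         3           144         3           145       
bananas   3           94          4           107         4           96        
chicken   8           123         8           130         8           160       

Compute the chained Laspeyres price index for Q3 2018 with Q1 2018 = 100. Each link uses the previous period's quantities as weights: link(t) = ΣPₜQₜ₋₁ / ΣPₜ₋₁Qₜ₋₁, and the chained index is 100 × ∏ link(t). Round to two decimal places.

Link Q1 2018→Q2 2018:
ΣP(Q2 2018)Q(Q1 2018) = 3×136 + 4×94 + 8×123 = 408 + 376 + 984 = 1768
ΣP(Q1 2018)Q(Q1 2018) = 3×136 + 3×94 + 8×123 = 408 + 282 + 984 = 1674
link = 1768/1674 = 1.056153
Link Q2 2018→Q3 2018:
ΣP(Q3 2018)Q(Q2 2018) = 3×144 + 4×107 + 8×130 = 432 + 428 + 1040 = 1900
ΣP(Q2 2018)Q(Q2 2018) = 3×144 + 4×107 + 8×130 = 432 + 428 + 1040 = 1900
link = 1900/1900 = 1.000000
Chained index = 100 × 1.056153 × 1.000000 = 105.6153

105.62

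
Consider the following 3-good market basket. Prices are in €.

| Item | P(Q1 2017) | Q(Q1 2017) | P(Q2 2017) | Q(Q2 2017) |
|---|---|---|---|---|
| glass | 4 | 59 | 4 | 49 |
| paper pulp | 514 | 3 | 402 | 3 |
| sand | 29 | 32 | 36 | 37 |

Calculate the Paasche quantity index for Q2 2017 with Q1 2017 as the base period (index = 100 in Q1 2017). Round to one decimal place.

105.4

Paasche quantity index uses current-period prices as weights.
ΣP(Q2 2017)·Q(Q2 2017) = 4×49 + 402×3 + 36×37 = 196 + 1206 + 1332 = 2734
ΣP(Q2 2017)·Q(Q1 2017) = 4×59 + 402×3 + 36×32 = 236 + 1206 + 1152 = 2594
Index = 2734 / 2594 × 100 = 105.3971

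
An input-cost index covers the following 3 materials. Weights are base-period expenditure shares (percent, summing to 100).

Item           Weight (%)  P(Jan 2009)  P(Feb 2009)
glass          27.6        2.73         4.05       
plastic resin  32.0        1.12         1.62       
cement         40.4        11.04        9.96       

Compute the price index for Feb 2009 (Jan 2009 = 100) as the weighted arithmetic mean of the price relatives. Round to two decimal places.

glass: 27.6 × (4.05/2.73) = 27.6 × 1.483516 = 40.9451
plastic resin: 32.0 × (1.62/1.12) = 32.0 × 1.446429 = 46.2857
cement: 40.4 × (9.96/11.04) = 40.4 × 0.902174 = 36.4478
Index = Σ wᵢ·(p₁ᵢ/p₀ᵢ) = 40.9451 + 46.2857 + 36.4478 = 123.6786

123.68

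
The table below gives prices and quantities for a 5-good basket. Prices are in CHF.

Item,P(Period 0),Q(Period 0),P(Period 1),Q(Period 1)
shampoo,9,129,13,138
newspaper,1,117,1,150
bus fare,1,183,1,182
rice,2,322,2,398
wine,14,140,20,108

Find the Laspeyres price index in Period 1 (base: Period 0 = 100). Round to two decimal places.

Laspeyres price index uses base-period quantities as weights.
ΣP(Period 1)·Q(Period 0) = 13×129 + 1×117 + 1×183 + 2×322 + 20×140 = 1677 + 117 + 183 + 644 + 2800 = 5421
ΣP(Period 0)·Q(Period 0) = 9×129 + 1×117 + 1×183 + 2×322 + 14×140 = 1161 + 117 + 183 + 644 + 1960 = 4065
Index = 5421 / 4065 × 100 = 133.3579

133.36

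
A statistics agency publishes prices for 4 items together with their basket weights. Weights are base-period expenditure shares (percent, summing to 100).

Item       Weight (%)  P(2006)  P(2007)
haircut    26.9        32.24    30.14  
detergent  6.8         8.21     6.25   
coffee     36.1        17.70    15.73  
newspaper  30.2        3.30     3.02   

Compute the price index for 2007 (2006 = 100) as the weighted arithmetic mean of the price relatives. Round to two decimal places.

haircut: 26.9 × (30.14/32.24) = 26.9 × 0.934864 = 25.1478
detergent: 6.8 × (6.25/8.21) = 6.8 × 0.761267 = 5.1766
coffee: 36.1 × (15.73/17.70) = 36.1 × 0.888701 = 32.0821
newspaper: 30.2 × (3.02/3.30) = 30.2 × 0.915152 = 27.6376
Index = Σ wᵢ·(p₁ᵢ/p₀ᵢ) = 25.1478 + 5.1766 + 32.0821 + 27.6376 = 90.0441

90.04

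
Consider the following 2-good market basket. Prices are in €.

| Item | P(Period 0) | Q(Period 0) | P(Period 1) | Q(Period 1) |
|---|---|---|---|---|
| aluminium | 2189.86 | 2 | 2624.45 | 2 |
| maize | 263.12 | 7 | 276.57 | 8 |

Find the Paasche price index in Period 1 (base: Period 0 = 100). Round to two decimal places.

Paasche price index uses current-period quantities as weights.
ΣP(Period 1)·Q(Period 1) = 2624.45×2 + 276.57×8 = 5248.9 + 2212.56 = 7461.46
ΣP(Period 0)·Q(Period 1) = 2189.86×2 + 263.12×8 = 4379.72 + 2104.96 = 6484.68
Index = 7461.46 / 6484.68 × 100 = 115.0629

115.06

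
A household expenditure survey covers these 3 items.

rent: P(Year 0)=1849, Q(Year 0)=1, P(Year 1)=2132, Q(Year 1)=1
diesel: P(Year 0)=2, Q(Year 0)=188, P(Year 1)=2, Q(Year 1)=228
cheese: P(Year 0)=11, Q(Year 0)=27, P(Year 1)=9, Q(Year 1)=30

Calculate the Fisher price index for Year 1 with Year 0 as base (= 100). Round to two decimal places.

108.77

Laspeyres component (base-period weights):
ΣP(Year 1)Q(Year 0) = 2132×1 + 2×188 + 9×27 = 2132 + 376 + 243 = 2751
ΣP(Year 0)Q(Year 0) = 1849×1 + 2×188 + 11×27 = 1849 + 376 + 297 = 2522
L = 2751 / 2522 × 100 = 109.0801
Paasche component (current-period weights):
ΣP(Year 1)Q(Year 1) = 2132×1 + 2×228 + 9×30 = 2132 + 456 + 270 = 2858
ΣP(Year 0)Q(Year 1) = 1849×1 + 2×228 + 11×30 = 1849 + 456 + 330 = 2635
P = 2858 / 2635 × 100 = 108.4630
Fisher = √(L × P) = √(109.0801 × 108.4630) = 108.7711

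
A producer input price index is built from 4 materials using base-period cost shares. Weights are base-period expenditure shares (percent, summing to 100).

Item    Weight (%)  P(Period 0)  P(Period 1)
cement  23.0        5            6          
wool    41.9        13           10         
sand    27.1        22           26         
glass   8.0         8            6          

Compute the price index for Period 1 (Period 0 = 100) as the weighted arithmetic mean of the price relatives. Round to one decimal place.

97.9

cement: 23.0 × (6/5) = 23.0 × 1.200000 = 27.6000
wool: 41.9 × (10/13) = 41.9 × 0.769231 = 32.2308
sand: 27.1 × (26/22) = 27.1 × 1.181818 = 32.0273
glass: 8.0 × (6/8) = 8.0 × 0.750000 = 6.0000
Index = Σ wᵢ·(p₁ᵢ/p₀ᵢ) = 27.6000 + 32.2308 + 32.0273 + 6.0000 = 97.8580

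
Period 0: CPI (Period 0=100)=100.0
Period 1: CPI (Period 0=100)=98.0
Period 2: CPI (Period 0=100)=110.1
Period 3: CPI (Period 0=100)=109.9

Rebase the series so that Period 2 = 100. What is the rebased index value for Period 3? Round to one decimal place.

Rebased(Period 3) = 109.9 / 110.1 × 100 = 99.8183

99.8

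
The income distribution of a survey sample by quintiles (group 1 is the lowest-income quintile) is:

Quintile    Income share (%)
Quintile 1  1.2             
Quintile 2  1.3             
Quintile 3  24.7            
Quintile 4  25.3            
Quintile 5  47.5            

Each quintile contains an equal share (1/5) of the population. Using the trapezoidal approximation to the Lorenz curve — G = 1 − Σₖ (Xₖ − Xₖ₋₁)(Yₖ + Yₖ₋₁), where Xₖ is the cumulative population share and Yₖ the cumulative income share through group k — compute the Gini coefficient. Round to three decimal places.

0.466

Cumulative income shares Yₖ: 0.0120, 0.0250, 0.2720, 0.5250, 1.0000
Σ (Xₖ−Xₖ₋₁)(Yₖ+Yₖ₋₁) = (1/5)(0.0120+0.0000) + (1/5)(0.0250+0.0120) + (1/5)(0.2720+0.0250) + (1/5)(0.5250+0.2720) + (1/5)(1.0000+0.5250)
  = 0.0024 + 0.0074 + 0.0594 + 0.1594 + 0.3050 = 0.5336
G = 1 − 0.5336 = 0.4664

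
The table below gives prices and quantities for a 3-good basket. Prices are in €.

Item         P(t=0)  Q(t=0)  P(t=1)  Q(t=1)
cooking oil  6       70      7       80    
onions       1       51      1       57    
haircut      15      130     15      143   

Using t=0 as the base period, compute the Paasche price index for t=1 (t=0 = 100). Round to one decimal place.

103.0

Paasche price index uses current-period quantities as weights.
ΣP(t=1)·Q(t=1) = 7×80 + 1×57 + 15×143 = 560 + 57 + 2145 = 2762
ΣP(t=0)·Q(t=1) = 6×80 + 1×57 + 15×143 = 480 + 57 + 2145 = 2682
Index = 2762 / 2682 × 100 = 102.9828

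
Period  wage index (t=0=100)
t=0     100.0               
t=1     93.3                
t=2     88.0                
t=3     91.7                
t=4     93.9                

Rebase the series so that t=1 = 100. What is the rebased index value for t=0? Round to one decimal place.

107.2

Rebased(t=0) = 100.0 / 93.3 × 100 = 107.1811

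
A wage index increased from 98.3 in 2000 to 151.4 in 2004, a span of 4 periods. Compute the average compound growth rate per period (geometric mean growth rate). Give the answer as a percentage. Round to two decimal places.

11.40%

Growth factor = (151.4/98.3)^(1/4) = (1.540183)^(1/4) = 1.114020
Growth rate = 1.114020 − 1 = 0.114020 = 11.4020%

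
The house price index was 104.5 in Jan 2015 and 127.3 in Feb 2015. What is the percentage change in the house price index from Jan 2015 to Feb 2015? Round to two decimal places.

Change = (127.3 − 104.5) / 104.5 × 100
       = 22.8 / 104.5 × 100 = 21.8182%

21.82%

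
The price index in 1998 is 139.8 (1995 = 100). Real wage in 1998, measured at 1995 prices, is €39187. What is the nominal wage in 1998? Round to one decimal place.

Nominal = Real × (Index/100) = 39187 × (139.8/100)
        = 39187 × 1.398 = 54783.4260

54783.4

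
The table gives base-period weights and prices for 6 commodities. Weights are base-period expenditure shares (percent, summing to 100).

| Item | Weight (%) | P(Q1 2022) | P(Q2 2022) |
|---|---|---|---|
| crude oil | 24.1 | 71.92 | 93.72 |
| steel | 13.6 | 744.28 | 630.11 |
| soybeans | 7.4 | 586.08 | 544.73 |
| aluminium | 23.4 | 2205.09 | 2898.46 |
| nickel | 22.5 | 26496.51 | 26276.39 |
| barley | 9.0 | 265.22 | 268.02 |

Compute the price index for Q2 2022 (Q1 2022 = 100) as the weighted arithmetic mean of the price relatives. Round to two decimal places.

111.96

crude oil: 24.1 × (93.72/71.92) = 24.1 × 1.303115 = 31.4051
steel: 13.6 × (630.11/744.28) = 13.6 × 0.846603 = 11.5138
soybeans: 7.4 × (544.73/586.08) = 7.4 × 0.929446 = 6.8779
aluminium: 23.4 × (2898.46/2205.09) = 23.4 × 1.314441 = 30.7579
nickel: 22.5 × (26276.39/26496.51) = 22.5 × 0.991692 = 22.3131
barley: 9.0 × (268.02/265.22) = 9.0 × 1.010557 = 9.0950
Index = Σ wᵢ·(p₁ᵢ/p₀ᵢ) = 31.4051 + 11.5138 + 6.8779 + 30.7579 + 22.3131 + 9.0950 = 111.9628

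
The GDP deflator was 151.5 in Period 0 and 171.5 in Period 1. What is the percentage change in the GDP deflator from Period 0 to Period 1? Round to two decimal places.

13.20%

Change = (171.5 − 151.5) / 151.5 × 100
       = 20.0 / 151.5 × 100 = 13.2013%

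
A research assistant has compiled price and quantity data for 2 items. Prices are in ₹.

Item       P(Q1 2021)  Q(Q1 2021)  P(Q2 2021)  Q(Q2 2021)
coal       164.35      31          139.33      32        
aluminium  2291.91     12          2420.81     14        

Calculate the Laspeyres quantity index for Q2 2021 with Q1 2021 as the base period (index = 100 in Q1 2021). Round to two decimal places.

Laspeyres quantity index uses base-period prices as weights.
ΣP(Q1 2021)·Q(Q2 2021) = 164.35×32 + 2291.91×14 = 5259.2 + 32086.74 = 37345.94
ΣP(Q1 2021)·Q(Q1 2021) = 164.35×31 + 2291.91×12 = 5094.85 + 27502.92 = 32597.77
Index = 37345.94 / 32597.77 × 100 = 114.5659

114.57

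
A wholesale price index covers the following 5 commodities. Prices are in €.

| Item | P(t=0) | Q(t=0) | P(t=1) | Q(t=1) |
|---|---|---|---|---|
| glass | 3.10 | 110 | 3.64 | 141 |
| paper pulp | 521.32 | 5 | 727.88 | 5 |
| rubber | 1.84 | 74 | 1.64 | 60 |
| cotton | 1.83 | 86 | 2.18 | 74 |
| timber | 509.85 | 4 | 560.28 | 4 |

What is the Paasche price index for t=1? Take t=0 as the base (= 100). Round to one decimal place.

124.9

Paasche price index uses current-period quantities as weights.
ΣP(t=1)·Q(t=1) = 3.64×141 + 727.88×5 + 1.64×60 + 2.18×74 + 560.28×4 = 513.24 + 3639.4 + 98.4 + 161.32 + 2241.12 = 6653.48
ΣP(t=0)·Q(t=1) = 3.10×141 + 521.32×5 + 1.84×60 + 1.83×74 + 509.85×4 = 437.1 + 2606.6 + 110.4 + 135.42 + 2039.4 = 5328.92
Index = 6653.48 / 5328.92 × 100 = 124.8561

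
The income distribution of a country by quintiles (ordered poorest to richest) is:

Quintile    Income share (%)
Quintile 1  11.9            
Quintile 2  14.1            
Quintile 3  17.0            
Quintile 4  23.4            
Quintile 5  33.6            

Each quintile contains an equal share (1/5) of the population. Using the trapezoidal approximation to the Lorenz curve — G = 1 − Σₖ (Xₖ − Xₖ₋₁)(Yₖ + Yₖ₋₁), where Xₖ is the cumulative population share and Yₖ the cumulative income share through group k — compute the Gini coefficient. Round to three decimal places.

Cumulative income shares Yₖ: 0.1190, 0.2600, 0.4300, 0.6640, 1.0000
Σ (Xₖ−Xₖ₋₁)(Yₖ+Yₖ₋₁) = (1/5)(0.1190+0.0000) + (1/5)(0.2600+0.1190) + (1/5)(0.4300+0.2600) + (1/5)(0.6640+0.4300) + (1/5)(1.0000+0.6640)
  = 0.0238 + 0.0758 + 0.1380 + 0.2188 + 0.3328 = 0.7892
G = 1 − 0.7892 = 0.2108

0.211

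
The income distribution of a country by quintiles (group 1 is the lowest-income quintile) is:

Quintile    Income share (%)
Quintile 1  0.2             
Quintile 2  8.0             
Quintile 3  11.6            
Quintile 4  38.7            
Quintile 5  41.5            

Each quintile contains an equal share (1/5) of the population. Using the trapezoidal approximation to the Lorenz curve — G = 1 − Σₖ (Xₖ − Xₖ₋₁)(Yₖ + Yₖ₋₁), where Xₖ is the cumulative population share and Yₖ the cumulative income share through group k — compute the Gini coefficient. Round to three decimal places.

0.453

Cumulative income shares Yₖ: 0.0020, 0.0820, 0.1980, 0.5850, 1.0000
Σ (Xₖ−Xₖ₋₁)(Yₖ+Yₖ₋₁) = (1/5)(0.0020+0.0000) + (1/5)(0.0820+0.0020) + (1/5)(0.1980+0.0820) + (1/5)(0.5850+0.1980) + (1/5)(1.0000+0.5850)
  = 0.0004 + 0.0168 + 0.0560 + 0.1566 + 0.3170 = 0.5468
G = 1 − 0.5468 = 0.4532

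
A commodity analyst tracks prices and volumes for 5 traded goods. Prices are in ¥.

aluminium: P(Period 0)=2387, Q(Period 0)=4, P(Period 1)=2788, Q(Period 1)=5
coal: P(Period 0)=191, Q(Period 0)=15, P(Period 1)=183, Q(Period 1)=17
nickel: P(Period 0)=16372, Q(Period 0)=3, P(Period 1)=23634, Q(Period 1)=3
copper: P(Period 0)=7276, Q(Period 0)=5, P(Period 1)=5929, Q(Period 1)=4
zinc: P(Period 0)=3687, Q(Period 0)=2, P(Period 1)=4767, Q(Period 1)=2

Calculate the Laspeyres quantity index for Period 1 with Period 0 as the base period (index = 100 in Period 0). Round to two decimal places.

95.72

Laspeyres quantity index uses base-period prices as weights.
ΣP(Period 0)·Q(Period 1) = 2387×5 + 191×17 + 16372×3 + 7276×4 + 3687×2 = 11935 + 3247 + 49116 + 29104 + 7374 = 100776
ΣP(Period 0)·Q(Period 0) = 2387×4 + 191×15 + 16372×3 + 7276×5 + 3687×2 = 9548 + 2865 + 49116 + 36380 + 7374 = 105283
Index = 100776 / 105283 × 100 = 95.7192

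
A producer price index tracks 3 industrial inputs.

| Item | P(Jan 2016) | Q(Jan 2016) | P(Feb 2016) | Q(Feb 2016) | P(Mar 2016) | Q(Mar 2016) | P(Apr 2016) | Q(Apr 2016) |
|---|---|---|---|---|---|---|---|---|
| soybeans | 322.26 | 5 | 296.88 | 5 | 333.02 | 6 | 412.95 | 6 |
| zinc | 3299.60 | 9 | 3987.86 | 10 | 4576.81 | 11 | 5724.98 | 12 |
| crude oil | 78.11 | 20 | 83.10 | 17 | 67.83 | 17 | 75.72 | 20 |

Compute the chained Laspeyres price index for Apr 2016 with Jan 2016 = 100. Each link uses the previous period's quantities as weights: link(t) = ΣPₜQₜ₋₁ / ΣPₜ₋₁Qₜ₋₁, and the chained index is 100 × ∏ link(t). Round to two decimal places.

Link Jan 2016→Feb 2016:
ΣP(Feb 2016)Q(Jan 2016) = 296.88×5 + 3987.86×9 + 83.10×20 = 1484.4 + 35890.74 + 1662 = 39037.14
ΣP(Jan 2016)Q(Jan 2016) = 322.26×5 + 3299.60×9 + 78.11×20 = 1611.3 + 29696.4 + 1562.2 = 32869.9
link = 39037.14/32869.9 = 1.187626
Link Feb 2016→Mar 2016:
ΣP(Mar 2016)Q(Feb 2016) = 333.02×5 + 4576.81×10 + 67.83×17 = 1665.1 + 45768.1 + 1153.11 = 48586.31
ΣP(Feb 2016)Q(Feb 2016) = 296.88×5 + 3987.86×10 + 83.10×17 = 1484.4 + 39878.6 + 1412.7 = 42775.7
link = 48586.31/42775.7 = 1.135839
Link Mar 2016→Apr 2016:
ΣP(Apr 2016)Q(Mar 2016) = 412.95×6 + 5724.98×11 + 75.72×17 = 2477.7 + 62974.78 + 1287.24 = 66739.72
ΣP(Mar 2016)Q(Mar 2016) = 333.02×6 + 4576.81×11 + 67.83×17 = 1998.12 + 50344.91 + 1153.11 = 53496.14
link = 66739.72/53496.14 = 1.247561
Chained index = 100 × 1.187626 × 1.135839 × 1.247561 = 168.2900

168.29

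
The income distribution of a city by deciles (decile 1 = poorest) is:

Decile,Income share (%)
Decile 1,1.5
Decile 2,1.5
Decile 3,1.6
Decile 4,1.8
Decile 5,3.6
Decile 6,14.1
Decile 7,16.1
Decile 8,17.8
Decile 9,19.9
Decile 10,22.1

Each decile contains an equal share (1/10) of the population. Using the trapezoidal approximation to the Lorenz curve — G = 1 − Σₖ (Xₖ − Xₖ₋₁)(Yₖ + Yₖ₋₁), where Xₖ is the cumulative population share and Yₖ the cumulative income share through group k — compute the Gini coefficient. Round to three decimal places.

Cumulative income shares Yₖ: 0.0150, 0.0300, 0.0460, 0.0640, 0.1000, 0.2410, 0.4020, 0.5800, 0.7790, 1.0000
Σ (Xₖ−Xₖ₋₁)(Yₖ+Yₖ₋₁) = (1/10)(0.0150+0.0000) + (1/10)(0.0300+0.0150) + (1/10)(0.0460+0.0300) + (1/10)(0.0640+0.0460) + (1/10)(0.1000+0.0640) + (1/10)(0.2410+0.1000) + (1/10)(0.4020+0.2410) + (1/10)(0.5800+0.4020) + (1/10)(0.7790+0.5800) + (1/10)(1.0000+0.7790)
  = 0.0015 + 0.0045 + 0.0076 + 0.0110 + 0.0164 + 0.0341 + 0.0643 + 0.0982 + 0.1359 + 0.1779 = 0.5514
G = 1 − 0.5514 = 0.4486

0.449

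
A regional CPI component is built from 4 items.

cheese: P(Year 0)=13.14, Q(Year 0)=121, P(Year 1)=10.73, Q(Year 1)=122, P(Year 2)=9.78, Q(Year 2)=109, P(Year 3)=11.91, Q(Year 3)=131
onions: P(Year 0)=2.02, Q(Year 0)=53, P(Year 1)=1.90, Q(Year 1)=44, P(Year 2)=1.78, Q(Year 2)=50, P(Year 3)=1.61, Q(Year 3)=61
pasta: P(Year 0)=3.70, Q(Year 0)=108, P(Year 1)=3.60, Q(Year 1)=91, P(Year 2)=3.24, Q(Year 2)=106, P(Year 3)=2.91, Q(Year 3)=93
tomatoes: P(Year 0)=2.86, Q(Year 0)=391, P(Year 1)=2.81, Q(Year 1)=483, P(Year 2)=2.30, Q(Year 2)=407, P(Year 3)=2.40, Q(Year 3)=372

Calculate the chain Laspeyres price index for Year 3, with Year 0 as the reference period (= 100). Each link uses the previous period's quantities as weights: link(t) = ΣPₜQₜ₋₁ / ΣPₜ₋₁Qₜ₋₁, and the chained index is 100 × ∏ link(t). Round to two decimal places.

85.47

Link Year 0→Year 1:
ΣP(Year 1)Q(Year 0) = 10.73×121 + 1.90×53 + 3.60×108 + 2.81×391 = 1298.33 + 100.7 + 388.8 + 1098.71 = 2886.54
ΣP(Year 0)Q(Year 0) = 13.14×121 + 2.02×53 + 3.70×108 + 2.86×391 = 1589.94 + 107.06 + 399.6 + 1118.26 = 3214.86
link = 2886.54/3214.86 = 0.897874
Link Year 1→Year 2:
ΣP(Year 2)Q(Year 1) = 9.78×122 + 1.78×44 + 3.24×91 + 2.30×483 = 1193.16 + 78.32 + 294.84 + 1110.9 = 2677.22
ΣP(Year 1)Q(Year 1) = 10.73×122 + 1.90×44 + 3.60×91 + 2.81×483 = 1309.06 + 83.6 + 327.6 + 1357.23 = 3077.49
link = 2677.22/3077.49 = 0.869936
Link Year 2→Year 3:
ΣP(Year 3)Q(Year 2) = 11.91×109 + 1.61×50 + 2.91×106 + 2.40×407 = 1298.19 + 80.5 + 308.46 + 976.8 = 2663.95
ΣP(Year 2)Q(Year 2) = 9.78×109 + 1.78×50 + 3.24×106 + 2.30×407 = 1066.02 + 89 + 343.44 + 936.1 = 2434.56
link = 2663.95/2434.56 = 1.094222
Chained index = 100 × 0.897874 × 0.869936 × 1.094222 = 85.4690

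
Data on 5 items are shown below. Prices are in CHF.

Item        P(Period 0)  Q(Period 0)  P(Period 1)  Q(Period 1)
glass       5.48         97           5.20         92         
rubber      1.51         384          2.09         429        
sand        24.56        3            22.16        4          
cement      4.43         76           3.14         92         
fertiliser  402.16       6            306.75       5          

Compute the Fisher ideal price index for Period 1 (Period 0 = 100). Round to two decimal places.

88.66

Laspeyres component (base-period weights):
ΣP(Period 1)Q(Period 0) = 5.20×97 + 2.09×384 + 22.16×3 + 3.14×76 + 306.75×6 = 504.4 + 802.56 + 66.48 + 238.64 + 1840.5 = 3452.58
ΣP(Period 0)Q(Period 0) = 5.48×97 + 1.51×384 + 24.56×3 + 4.43×76 + 402.16×6 = 531.56 + 579.84 + 73.68 + 336.68 + 2412.96 = 3934.72
L = 3452.58 / 3934.72 × 100 = 87.7465
Paasche component (current-period weights):
ΣP(Period 1)Q(Period 1) = 5.20×92 + 2.09×429 + 22.16×4 + 3.14×92 + 306.75×5 = 478.4 + 896.61 + 88.64 + 288.88 + 1533.75 = 3286.28
ΣP(Period 0)Q(Period 1) = 5.48×92 + 1.51×429 + 24.56×4 + 4.43×92 + 402.16×5 = 504.16 + 647.79 + 98.24 + 407.56 + 2010.8 = 3668.55
P = 3286.28 / 3668.55 × 100 = 89.5798
Fisher = √(L × P) = √(87.7465 × 89.5798) = 88.6584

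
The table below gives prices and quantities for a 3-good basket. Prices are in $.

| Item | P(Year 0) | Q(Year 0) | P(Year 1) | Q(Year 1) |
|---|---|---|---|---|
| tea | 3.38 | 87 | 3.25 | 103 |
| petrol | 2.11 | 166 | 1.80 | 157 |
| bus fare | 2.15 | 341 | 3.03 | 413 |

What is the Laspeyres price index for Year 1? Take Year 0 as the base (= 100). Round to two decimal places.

Laspeyres price index uses base-period quantities as weights.
ΣP(Year 1)·Q(Year 0) = 3.25×87 + 1.80×166 + 3.03×341 = 282.75 + 298.8 + 1033.23 = 1614.78
ΣP(Year 0)·Q(Year 0) = 3.38×87 + 2.11×166 + 2.15×341 = 294.06 + 350.26 + 733.15 = 1377.47
Index = 1614.78 / 1377.47 × 100 = 117.2280

117.23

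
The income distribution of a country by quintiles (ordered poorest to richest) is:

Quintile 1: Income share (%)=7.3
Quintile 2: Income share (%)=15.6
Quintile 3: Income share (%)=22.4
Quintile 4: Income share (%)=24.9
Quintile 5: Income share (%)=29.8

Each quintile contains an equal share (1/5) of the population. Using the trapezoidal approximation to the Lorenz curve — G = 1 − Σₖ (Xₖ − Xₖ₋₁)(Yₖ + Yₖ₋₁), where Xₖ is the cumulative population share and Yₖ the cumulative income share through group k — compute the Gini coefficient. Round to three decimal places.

0.217

Cumulative income shares Yₖ: 0.0730, 0.2290, 0.4530, 0.7020, 1.0000
Σ (Xₖ−Xₖ₋₁)(Yₖ+Yₖ₋₁) = (1/5)(0.0730+0.0000) + (1/5)(0.2290+0.0730) + (1/5)(0.4530+0.2290) + (1/5)(0.7020+0.4530) + (1/5)(1.0000+0.7020)
  = 0.0146 + 0.0604 + 0.1364 + 0.2310 + 0.3404 = 0.7828
G = 1 − 0.7828 = 0.2172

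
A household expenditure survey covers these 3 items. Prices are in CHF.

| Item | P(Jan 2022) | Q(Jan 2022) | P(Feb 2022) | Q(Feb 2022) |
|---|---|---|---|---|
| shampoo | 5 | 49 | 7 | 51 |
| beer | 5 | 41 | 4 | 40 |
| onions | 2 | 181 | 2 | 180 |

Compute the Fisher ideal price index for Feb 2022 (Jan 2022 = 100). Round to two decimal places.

107.31

Laspeyres component (base-period weights):
ΣP(Feb 2022)Q(Jan 2022) = 7×49 + 4×41 + 2×181 = 343 + 164 + 362 = 869
ΣP(Jan 2022)Q(Jan 2022) = 5×49 + 5×41 + 2×181 = 245 + 205 + 362 = 812
L = 869 / 812 × 100 = 107.0197
Paasche component (current-period weights):
ΣP(Feb 2022)Q(Feb 2022) = 7×51 + 4×40 + 2×180 = 357 + 160 + 360 = 877
ΣP(Jan 2022)Q(Feb 2022) = 5×51 + 5×40 + 2×180 = 255 + 200 + 360 = 815
P = 877 / 815 × 100 = 107.6074
Fisher = √(L × P) = √(107.0197 × 107.6074) = 107.3131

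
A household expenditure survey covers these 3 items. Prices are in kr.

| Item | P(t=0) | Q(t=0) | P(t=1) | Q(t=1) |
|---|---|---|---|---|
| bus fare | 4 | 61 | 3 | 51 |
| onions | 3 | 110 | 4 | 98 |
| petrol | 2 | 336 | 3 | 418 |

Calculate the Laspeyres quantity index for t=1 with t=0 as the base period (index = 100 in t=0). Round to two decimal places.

Laspeyres quantity index uses base-period prices as weights.
ΣP(t=0)·Q(t=1) = 4×51 + 3×98 + 2×418 = 204 + 294 + 836 = 1334
ΣP(t=0)·Q(t=0) = 4×61 + 3×110 + 2×336 = 244 + 330 + 672 = 1246
Index = 1334 / 1246 × 100 = 107.0626

107.06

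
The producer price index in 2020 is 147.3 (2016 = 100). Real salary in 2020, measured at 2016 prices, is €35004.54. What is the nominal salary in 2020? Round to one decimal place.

Nominal = Real × (Index/100) = 35004.54 × (147.3/100)
        = 35004.54 × 1.473 = 51561.6874

51561.7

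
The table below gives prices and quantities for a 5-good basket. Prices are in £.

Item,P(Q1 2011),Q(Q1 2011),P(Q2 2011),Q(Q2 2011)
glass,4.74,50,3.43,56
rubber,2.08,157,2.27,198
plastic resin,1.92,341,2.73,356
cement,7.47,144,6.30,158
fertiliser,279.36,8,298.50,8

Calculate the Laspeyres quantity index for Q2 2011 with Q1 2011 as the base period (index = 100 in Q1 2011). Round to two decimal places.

Laspeyres quantity index uses base-period prices as weights.
ΣP(Q1 2011)·Q(Q2 2011) = 4.74×56 + 2.08×198 + 1.92×356 + 7.47×158 + 279.36×8 = 265.44 + 411.84 + 683.52 + 1180.26 + 2234.88 = 4775.94
ΣP(Q1 2011)·Q(Q1 2011) = 4.74×50 + 2.08×157 + 1.92×341 + 7.47×144 + 279.36×8 = 237 + 326.56 + 654.72 + 1075.68 + 2234.88 = 4528.84
Index = 4775.94 / 4528.84 × 100 = 105.4561

105.46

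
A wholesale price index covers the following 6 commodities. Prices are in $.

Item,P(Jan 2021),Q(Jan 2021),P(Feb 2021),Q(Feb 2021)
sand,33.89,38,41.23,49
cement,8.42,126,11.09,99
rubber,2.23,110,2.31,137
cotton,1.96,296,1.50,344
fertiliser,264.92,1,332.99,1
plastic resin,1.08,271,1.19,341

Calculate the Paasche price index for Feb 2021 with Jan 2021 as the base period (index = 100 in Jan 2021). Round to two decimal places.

Paasche price index uses current-period quantities as weights.
ΣP(Feb 2021)·Q(Feb 2021) = 41.23×49 + 11.09×99 + 2.31×137 + 1.50×344 + 332.99×1 + 1.19×341 = 2020.27 + 1097.91 + 316.47 + 516 + 332.99 + 405.79 = 4689.43
ΣP(Jan 2021)·Q(Feb 2021) = 33.89×49 + 8.42×99 + 2.23×137 + 1.96×344 + 264.92×1 + 1.08×341 = 1660.61 + 833.58 + 305.51 + 674.24 + 264.92 + 368.28 = 4107.14
Index = 4689.43 / 4107.14 × 100 = 114.1775

114.18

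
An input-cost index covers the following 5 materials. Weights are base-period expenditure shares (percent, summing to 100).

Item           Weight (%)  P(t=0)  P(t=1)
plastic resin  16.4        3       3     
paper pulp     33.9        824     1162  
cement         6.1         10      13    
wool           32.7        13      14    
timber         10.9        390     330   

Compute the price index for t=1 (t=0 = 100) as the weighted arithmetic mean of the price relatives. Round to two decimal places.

plastic resin: 16.4 × (3/3) = 16.4 × 1.000000 = 16.4000
paper pulp: 33.9 × (1162/824) = 33.9 × 1.410194 = 47.8056
cement: 6.1 × (13/10) = 6.1 × 1.300000 = 7.9300
wool: 32.7 × (14/13) = 32.7 × 1.076923 = 35.2154
timber: 10.9 × (330/390) = 10.9 × 0.846154 = 9.2231
Index = Σ wᵢ·(p₁ᵢ/p₀ᵢ) = 16.4000 + 47.8056 + 7.9300 + 35.2154 + 9.2231 = 116.5740

116.57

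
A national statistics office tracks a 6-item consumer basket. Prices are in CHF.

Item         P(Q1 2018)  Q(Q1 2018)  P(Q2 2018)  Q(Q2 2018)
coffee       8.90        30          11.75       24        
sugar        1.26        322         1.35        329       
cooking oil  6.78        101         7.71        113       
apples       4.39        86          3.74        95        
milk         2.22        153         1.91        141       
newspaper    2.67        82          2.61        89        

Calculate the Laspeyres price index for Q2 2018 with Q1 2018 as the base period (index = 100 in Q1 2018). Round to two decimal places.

Laspeyres price index uses base-period quantities as weights.
ΣP(Q2 2018)·Q(Q1 2018) = 11.75×30 + 1.35×322 + 7.71×101 + 3.74×86 + 1.91×153 + 2.61×82 = 352.5 + 434.7 + 778.71 + 321.64 + 292.23 + 214.02 = 2393.8
ΣP(Q1 2018)·Q(Q1 2018) = 8.90×30 + 1.26×322 + 6.78×101 + 4.39×86 + 2.22×153 + 2.67×82 = 267 + 405.72 + 684.78 + 377.54 + 339.66 + 218.94 = 2293.64
Index = 2393.8 / 2293.64 × 100 = 104.3669

104.37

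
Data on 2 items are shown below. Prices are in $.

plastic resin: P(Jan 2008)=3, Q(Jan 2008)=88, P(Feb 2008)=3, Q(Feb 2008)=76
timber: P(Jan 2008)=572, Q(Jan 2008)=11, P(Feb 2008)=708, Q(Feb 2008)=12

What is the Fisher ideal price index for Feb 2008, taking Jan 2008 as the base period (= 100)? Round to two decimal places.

Laspeyres component (base-period weights):
ΣP(Feb 2008)Q(Jan 2008) = 3×88 + 708×11 = 264 + 7788 = 8052
ΣP(Jan 2008)Q(Jan 2008) = 3×88 + 572×11 = 264 + 6292 = 6556
L = 8052 / 6556 × 100 = 122.8188
Paasche component (current-period weights):
ΣP(Feb 2008)Q(Feb 2008) = 3×76 + 708×12 = 228 + 8496 = 8724
ΣP(Jan 2008)Q(Feb 2008) = 3×76 + 572×12 = 228 + 6864 = 7092
P = 8724 / 7092 × 100 = 123.0118
Fisher = √(L × P) = √(122.8188 × 123.0118) = 122.9153

122.92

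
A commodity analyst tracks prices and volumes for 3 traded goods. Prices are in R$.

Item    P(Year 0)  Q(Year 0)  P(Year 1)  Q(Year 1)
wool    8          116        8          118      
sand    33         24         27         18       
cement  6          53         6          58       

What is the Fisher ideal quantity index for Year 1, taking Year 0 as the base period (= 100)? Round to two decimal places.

Laspeyres component (base-period weights):
ΣP(Year 0)Q(Year 1) = 8×118 + 33×18 + 6×58 = 944 + 594 + 348 = 1886
ΣP(Year 0)Q(Year 0) = 8×116 + 33×24 + 6×53 = 928 + 792 + 318 = 2038
L = 1886 / 2038 × 100 = 92.5417
Paasche component (current-period weights):
ΣP(Year 1)Q(Year 1) = 8×118 + 27×18 + 6×58 = 944 + 486 + 348 = 1778
ΣP(Year 1)Q(Year 0) = 8×116 + 27×24 + 6×53 = 928 + 648 + 318 = 1894
P = 1778 / 1894 × 100 = 93.8754
Fisher = √(L × P) = √(92.5417 × 93.8754) = 93.2062

93.21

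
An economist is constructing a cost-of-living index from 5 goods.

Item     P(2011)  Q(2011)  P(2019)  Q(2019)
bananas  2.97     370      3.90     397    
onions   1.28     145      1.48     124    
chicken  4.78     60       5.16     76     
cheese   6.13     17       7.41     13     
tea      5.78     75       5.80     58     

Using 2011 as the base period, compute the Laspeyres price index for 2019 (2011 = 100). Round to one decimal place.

119.9

Laspeyres price index uses base-period quantities as weights.
ΣP(2019)·Q(2011) = 3.90×370 + 1.48×145 + 5.16×60 + 7.41×17 + 5.80×75 = 1443 + 214.6 + 309.6 + 125.97 + 435 = 2528.17
ΣP(2011)·Q(2011) = 2.97×370 + 1.28×145 + 4.78×60 + 6.13×17 + 5.78×75 = 1098.9 + 185.6 + 286.8 + 104.21 + 433.5 = 2109.01
Index = 2528.17 / 2109.01 × 100 = 119.8747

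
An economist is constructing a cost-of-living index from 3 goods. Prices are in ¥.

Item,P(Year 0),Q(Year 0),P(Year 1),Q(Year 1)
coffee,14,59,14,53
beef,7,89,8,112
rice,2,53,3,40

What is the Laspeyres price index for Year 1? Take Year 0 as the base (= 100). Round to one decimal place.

109.1

Laspeyres price index uses base-period quantities as weights.
ΣP(Year 1)·Q(Year 0) = 14×59 + 8×89 + 3×53 = 826 + 712 + 159 = 1697
ΣP(Year 0)·Q(Year 0) = 14×59 + 7×89 + 2×53 = 826 + 623 + 106 = 1555
Index = 1697 / 1555 × 100 = 109.1318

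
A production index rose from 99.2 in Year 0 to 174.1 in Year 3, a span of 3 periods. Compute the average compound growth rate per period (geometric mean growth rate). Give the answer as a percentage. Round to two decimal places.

20.62%

Growth factor = (174.1/99.2)^(1/3) = (1.755040)^(1/3) = 1.206227
Growth rate = 1.206227 − 1 = 0.206227 = 20.6227%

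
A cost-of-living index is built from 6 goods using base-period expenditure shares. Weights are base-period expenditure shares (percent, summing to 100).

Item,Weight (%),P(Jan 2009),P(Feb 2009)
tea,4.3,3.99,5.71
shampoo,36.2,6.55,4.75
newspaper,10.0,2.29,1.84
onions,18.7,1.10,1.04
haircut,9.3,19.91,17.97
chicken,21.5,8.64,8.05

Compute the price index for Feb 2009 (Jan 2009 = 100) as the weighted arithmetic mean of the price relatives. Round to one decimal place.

86.5

tea: 4.3 × (5.71/3.99) = 4.3 × 1.431078 = 6.1536
shampoo: 36.2 × (4.75/6.55) = 36.2 × 0.725191 = 26.2519
newspaper: 10.0 × (1.84/2.29) = 10.0 × 0.803493 = 8.0349
onions: 18.7 × (1.04/1.10) = 18.7 × 0.945455 = 17.6800
haircut: 9.3 × (17.97/19.91) = 9.3 × 0.902562 = 8.3938
chicken: 21.5 × (8.05/8.64) = 21.5 × 0.931713 = 20.0318
Index = Σ wᵢ·(p₁ᵢ/p₀ᵢ) = 6.1536 + 26.2519 + 8.0349 + 17.6800 + 8.3938 + 20.0318 = 86.5461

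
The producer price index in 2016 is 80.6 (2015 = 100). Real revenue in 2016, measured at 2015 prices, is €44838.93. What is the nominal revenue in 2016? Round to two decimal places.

Nominal = Real × (Index/100) = 44838.93 × (80.6/100)
        = 44838.93 × 0.806 = 36140.1776

36140.18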